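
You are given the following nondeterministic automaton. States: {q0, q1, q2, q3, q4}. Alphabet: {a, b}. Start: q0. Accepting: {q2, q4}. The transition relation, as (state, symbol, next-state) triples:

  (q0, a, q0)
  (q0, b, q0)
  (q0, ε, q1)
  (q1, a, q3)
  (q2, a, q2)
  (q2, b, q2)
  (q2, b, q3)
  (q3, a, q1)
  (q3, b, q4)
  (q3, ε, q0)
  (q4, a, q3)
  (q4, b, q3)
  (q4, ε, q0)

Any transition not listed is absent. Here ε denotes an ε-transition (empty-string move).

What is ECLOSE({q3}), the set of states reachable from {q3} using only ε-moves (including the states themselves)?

Begin with {q3}.
ε-move q3 → q0; add q0.
ε-move q0 → q1; add q1.

{q0, q1, q3}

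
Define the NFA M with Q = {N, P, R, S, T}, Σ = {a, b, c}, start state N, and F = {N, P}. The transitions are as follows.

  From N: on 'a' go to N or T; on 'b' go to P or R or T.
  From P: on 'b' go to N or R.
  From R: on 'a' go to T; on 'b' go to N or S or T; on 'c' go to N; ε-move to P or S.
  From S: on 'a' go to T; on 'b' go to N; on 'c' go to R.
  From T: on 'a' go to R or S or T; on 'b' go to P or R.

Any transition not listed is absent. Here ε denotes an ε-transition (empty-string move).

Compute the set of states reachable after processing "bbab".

{N, P, R, S, T}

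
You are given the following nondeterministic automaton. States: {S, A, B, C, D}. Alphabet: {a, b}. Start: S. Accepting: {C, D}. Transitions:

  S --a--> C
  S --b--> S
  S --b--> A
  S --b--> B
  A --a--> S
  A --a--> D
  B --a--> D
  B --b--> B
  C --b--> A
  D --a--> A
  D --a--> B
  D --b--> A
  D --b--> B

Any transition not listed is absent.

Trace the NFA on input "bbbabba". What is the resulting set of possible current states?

Start in {S}.
Read 'b': S→{S, A, B}; now {S, A, B}.
Read 'b': S→{S, A, B}, A→∅, B→{B}; now {S, A, B}.
Read 'b': S→{S, A, B}, A→∅, B→{B}; now {S, A, B}.
Read 'a': S→{C}, A→{S, D}, B→{D}; now {S, C, D}.
Read 'b': S→{S, A, B}, C→{A}, D→{A, B}; now {S, A, B}.
Read 'b': S→{S, A, B}, A→∅, B→{B}; now {S, A, B}.
Read 'a': S→{C}, A→{S, D}, B→{D}; now {S, C, D}.

{S, C, D}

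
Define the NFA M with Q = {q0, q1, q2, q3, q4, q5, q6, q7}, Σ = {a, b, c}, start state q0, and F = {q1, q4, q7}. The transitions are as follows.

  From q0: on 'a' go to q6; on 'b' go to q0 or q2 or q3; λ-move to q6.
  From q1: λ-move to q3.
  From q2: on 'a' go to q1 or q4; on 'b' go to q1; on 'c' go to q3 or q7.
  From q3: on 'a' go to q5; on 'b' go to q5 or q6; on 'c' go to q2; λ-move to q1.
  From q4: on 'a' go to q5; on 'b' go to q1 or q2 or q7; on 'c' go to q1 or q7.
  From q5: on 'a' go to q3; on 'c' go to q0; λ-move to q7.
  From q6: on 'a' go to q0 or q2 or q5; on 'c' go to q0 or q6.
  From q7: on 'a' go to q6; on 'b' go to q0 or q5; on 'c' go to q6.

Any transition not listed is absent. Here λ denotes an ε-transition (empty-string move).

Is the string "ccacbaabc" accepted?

Yes

Start: ε-closure({q0}) = {q0, q6}.
Read 'c': q0→∅, q6→{q0, q6}; now {q0, q6}.
Read 'c': q0→∅, q6→{q0, q6}; now {q0, q6}.
Read 'a': q0→{q6}, q6→{q0, q2, q5}; union {q0, q2, q5, q6}; ε-closure = {q0, q2, q5, q6, q7}.
Read 'c': q0→∅, q2→{q3, q7}, q5→{q0}, q6→{q0, q6}, q7→{q6}; union {q0, q3, q6, q7}; ε-closure = {q0, q1, q3, q6, q7}.
Read 'b': q0→{q0, q2, q3}, q1→∅, q3→{q5, q6}, q6→∅, q7→{q0, q5}; union {q0, q2, q3, q5, q6}; ε-closure = {q0, q1, q2, q3, q5, q6, q7}.
Read 'a': q0→{q6}, q1→∅, q2→{q1, q4}, q3→{q5}, q5→{q3}, q6→{q0, q2, q5}, q7→{q6}; union {q0, q1, q2, q3, q4, q5, q6}; ε-closure = {q0, q1, q2, q3, q4, q5, q6, q7}.
Read 'a': q0→{q6}, q1→∅, q2→{q1, q4}, q3→{q5}, q4→{q5}, q5→{q3}, q6→{q0, q2, q5}, q7→{q6}; union {q0, q1, q2, q3, q4, q5, q6}; ε-closure = {q0, q1, q2, q3, q4, q5, q6, q7}.
Read 'b': q0→{q0, q2, q3}, q1→∅, q2→{q1}, q3→{q5, q6}, q4→{q1, q2, q7}, q5→∅, q6→∅, q7→{q0, q5}; now {q0, q1, q2, q3, q5, q6, q7}.
Read 'c': q0→∅, q1→∅, q2→{q3, q7}, q3→{q2}, q5→{q0}, q6→{q0, q6}, q7→{q6}; union {q0, q2, q3, q6, q7}; ε-closure = {q0, q1, q2, q3, q6, q7}.
The final set {q0, q1, q2, q3, q6, q7} contains the accepting states q1, q7.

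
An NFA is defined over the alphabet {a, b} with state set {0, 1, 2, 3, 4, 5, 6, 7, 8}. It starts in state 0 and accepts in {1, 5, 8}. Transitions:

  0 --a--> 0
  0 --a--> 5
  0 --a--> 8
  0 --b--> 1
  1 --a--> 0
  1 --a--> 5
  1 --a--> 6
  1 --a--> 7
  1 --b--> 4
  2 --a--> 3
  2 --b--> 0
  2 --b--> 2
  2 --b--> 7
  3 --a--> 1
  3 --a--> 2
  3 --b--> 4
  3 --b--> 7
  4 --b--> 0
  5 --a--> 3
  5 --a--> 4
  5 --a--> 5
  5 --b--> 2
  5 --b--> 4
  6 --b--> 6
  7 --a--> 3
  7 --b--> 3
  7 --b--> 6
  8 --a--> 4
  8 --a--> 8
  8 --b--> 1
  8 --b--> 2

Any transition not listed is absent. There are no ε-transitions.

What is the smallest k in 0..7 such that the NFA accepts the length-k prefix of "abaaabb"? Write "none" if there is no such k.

1

Start in {0}.
Read 'a': {0} → {0, 5, 8}.
None of the earlier sets intersect F, but {0, 5, 8} does.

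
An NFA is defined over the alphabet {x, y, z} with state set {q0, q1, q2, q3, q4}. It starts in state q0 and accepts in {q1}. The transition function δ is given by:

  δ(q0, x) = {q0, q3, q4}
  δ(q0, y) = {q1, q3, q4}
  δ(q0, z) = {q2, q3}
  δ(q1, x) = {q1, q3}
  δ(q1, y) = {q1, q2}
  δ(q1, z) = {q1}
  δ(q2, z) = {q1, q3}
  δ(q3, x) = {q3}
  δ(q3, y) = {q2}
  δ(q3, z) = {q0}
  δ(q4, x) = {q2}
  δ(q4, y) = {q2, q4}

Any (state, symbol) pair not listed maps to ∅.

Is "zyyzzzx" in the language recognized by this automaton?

Start in {q0}.
Read 'z': {q0} → {q2, q3}.
Read 'y': {q2, q3} → {q2}.
Read 'y': {q2} → ∅.
The set is empty and remains empty for the remaining 4 symbols.
The final set ∅ contains no accepting state.

No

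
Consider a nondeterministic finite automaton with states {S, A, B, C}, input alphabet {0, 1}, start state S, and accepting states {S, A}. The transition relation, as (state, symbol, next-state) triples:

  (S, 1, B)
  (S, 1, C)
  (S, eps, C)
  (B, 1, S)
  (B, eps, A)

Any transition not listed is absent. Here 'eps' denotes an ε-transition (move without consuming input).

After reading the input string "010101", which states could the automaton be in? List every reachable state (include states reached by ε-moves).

∅

Start: ε-closure({S}) = {S, C}.
Read '0': {S, C} → ∅.
The set is empty and remains empty for the remaining 5 symbols.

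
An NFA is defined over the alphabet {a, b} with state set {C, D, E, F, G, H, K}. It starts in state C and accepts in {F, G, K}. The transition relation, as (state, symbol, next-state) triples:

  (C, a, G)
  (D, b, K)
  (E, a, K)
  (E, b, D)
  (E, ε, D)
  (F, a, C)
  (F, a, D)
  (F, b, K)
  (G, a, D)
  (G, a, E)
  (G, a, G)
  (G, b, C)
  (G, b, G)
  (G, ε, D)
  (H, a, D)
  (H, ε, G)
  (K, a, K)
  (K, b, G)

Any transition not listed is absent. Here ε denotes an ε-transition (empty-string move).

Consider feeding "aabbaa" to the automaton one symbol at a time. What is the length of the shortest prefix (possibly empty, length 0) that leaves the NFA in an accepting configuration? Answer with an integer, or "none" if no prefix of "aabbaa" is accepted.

1

Start in {C}.
Read 'a': {C} → {D, G}.
None of the earlier sets intersect F, but {D, G} does.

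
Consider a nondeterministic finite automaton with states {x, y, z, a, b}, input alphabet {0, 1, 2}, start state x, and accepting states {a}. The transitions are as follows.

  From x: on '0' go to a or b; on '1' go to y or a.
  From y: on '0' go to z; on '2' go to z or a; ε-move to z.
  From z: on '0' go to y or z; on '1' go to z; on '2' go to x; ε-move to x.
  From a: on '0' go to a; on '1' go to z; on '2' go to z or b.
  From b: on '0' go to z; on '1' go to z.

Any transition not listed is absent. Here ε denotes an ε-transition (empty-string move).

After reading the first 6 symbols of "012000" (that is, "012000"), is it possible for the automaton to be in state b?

Start in {x}.
Read '0': x→{a, b}; now {a, b}.
Read '1': a→{z}, b→{z}; union {z}; ε-closure = {x, z}.
Read '2': x→∅, z→{x}; now {x}.
Read '0': x→{a, b}; now {a, b}.
Read '0': a→{a}, b→{z}; union {z, a}; ε-closure = {x, z, a}.
Read '0': x→{a, b}, z→{y, z}, a→{a}; union {y, z, a, b}; ε-closure = {x, y, z, a, b}.
State b is in {x, y, z, a, b}.

Yes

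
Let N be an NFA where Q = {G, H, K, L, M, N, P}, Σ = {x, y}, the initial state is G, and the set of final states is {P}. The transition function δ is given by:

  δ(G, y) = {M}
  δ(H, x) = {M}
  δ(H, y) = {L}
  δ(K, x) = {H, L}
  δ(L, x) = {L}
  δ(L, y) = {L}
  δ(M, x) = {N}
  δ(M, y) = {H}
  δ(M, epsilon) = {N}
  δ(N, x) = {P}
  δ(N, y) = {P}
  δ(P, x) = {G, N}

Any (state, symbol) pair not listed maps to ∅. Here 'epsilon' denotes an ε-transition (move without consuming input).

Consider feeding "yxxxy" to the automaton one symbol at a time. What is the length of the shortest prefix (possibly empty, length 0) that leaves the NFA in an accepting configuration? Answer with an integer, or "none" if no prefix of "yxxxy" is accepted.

2

Start in {G}.
Read 'y': G→{M}; union {M}; ε-closure = {M, N}.
Read 'x': M→{N}, N→{P}; now {N, P}.
None of the earlier sets intersect F, but {N, P} does.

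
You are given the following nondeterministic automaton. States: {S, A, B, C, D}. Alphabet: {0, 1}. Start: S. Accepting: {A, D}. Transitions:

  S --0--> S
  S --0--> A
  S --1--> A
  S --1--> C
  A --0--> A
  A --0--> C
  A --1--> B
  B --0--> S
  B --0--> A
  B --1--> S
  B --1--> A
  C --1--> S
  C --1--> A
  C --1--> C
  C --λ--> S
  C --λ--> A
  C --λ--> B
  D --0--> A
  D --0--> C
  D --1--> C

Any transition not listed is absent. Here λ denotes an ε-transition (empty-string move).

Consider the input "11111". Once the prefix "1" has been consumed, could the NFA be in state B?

Yes

Start in {S}.
Read '1': S→{A, C}; union {A, C}; ε-closure = {S, A, B, C}.
State B is in {S, A, B, C}.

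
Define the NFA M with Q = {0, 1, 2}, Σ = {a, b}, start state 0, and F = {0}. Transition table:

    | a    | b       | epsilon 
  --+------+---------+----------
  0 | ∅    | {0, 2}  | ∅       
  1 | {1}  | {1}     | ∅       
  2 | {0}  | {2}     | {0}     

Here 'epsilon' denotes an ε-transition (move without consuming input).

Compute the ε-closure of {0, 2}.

{0, 2}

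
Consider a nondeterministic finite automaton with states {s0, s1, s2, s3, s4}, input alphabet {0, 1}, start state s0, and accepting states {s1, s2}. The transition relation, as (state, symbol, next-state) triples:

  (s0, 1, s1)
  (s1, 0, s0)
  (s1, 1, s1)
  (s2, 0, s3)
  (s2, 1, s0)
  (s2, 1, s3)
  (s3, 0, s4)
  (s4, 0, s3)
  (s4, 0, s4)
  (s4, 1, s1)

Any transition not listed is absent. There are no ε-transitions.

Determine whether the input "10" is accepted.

Start in {s0}.
Read '1': {s0} → {s1}.
Read '0': {s1} → {s0}.
The final set {s0} contains no accepting state.

No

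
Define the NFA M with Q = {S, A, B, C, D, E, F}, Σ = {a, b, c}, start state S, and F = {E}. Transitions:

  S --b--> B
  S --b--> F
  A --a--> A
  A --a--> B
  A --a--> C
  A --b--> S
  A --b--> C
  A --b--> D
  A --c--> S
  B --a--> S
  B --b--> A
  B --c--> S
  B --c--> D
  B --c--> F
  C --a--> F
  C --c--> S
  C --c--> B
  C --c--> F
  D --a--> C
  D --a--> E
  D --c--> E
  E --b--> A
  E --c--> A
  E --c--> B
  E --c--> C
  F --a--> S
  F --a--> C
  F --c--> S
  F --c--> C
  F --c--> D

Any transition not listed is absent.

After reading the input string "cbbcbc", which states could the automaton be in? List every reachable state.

∅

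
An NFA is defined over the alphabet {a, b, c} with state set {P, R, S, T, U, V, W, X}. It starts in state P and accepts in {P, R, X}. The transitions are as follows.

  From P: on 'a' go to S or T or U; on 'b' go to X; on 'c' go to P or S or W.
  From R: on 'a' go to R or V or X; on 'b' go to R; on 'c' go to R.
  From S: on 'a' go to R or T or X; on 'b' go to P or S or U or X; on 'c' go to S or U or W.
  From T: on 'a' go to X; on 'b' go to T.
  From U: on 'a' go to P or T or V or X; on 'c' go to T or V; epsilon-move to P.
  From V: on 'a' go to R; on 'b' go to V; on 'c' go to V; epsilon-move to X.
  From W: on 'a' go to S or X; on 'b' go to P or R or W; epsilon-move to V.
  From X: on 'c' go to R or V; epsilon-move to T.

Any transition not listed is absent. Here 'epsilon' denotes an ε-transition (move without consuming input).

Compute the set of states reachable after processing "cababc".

{P, R, S, T, U, V, W, X}

Start in {P}.
Read 'c': {P} → {P, S, T, V, W, X}.
Read 'a': {P, S, T, V, W, X} → {P, R, S, T, U, X}.
Read 'b': {P, R, S, T, U, X} → {P, R, S, T, U, X}.
Read 'a': {P, R, S, T, U, X} → {P, R, S, T, U, V, X}.
Read 'b': {P, R, S, T, U, V, X} → {P, R, S, T, U, V, X}.
Read 'c': {P, R, S, T, U, V, X} → {P, R, S, T, U, V, W, X}.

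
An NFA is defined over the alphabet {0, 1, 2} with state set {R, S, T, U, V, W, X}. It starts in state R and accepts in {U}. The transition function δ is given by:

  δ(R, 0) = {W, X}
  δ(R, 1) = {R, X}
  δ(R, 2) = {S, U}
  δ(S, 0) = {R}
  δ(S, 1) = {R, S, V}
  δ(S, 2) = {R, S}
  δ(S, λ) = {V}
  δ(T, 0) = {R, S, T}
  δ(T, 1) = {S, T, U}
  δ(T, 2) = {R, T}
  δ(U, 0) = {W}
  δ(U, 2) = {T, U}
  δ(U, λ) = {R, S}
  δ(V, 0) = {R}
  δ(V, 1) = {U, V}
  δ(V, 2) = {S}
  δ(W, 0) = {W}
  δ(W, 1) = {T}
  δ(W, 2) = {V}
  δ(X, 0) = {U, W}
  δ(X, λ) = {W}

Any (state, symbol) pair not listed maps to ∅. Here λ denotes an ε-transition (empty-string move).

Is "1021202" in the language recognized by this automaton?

Yes

Start in {R}.
Read '1': R→{R, X}; union {R, X}; ε-closure = {R, W, X}.
Read '0': R→{W, X}, W→{W}, X→{U, W}; union {U, W, X}; ε-closure = {R, S, U, V, W, X}.
Read '2': R→{S, U}, S→{R, S}, U→{T, U}, V→{S}, W→{V}, X→∅; now {R, S, T, U, V}.
Read '1': R→{R, X}, S→{R, S, V}, T→{S, T, U}, U→∅, V→{U, V}; union {R, S, T, U, V, X}; ε-closure = {R, S, T, U, V, W, X}.
Read '2': R→{S, U}, S→{R, S}, T→{R, T}, U→{T, U}, V→{S}, W→{V}, X→∅; now {R, S, T, U, V}.
Read '0': R→{W, X}, S→{R}, T→{R, S, T}, U→{W}, V→{R}; union {R, S, T, W, X}; ε-closure = {R, S, T, V, W, X}.
Read '2': R→{S, U}, S→{R, S}, T→{R, T}, V→{S}, W→{V}, X→∅; now {R, S, T, U, V}.
The final set {R, S, T, U, V} contains the accepting state U.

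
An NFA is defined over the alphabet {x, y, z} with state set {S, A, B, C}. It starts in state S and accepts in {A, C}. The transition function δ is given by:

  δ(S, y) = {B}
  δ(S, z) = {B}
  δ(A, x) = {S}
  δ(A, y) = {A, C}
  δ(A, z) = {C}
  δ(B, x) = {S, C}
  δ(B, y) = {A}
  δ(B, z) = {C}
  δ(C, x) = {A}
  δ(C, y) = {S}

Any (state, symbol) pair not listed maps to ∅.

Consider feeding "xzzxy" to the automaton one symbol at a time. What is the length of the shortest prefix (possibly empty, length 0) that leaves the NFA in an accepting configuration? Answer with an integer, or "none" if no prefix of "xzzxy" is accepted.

Start in {S}.
Read 'x': S→∅; now ∅.
The set is empty and remains empty for the remaining 4 symbols.
No reachable set along the way intersects F.

none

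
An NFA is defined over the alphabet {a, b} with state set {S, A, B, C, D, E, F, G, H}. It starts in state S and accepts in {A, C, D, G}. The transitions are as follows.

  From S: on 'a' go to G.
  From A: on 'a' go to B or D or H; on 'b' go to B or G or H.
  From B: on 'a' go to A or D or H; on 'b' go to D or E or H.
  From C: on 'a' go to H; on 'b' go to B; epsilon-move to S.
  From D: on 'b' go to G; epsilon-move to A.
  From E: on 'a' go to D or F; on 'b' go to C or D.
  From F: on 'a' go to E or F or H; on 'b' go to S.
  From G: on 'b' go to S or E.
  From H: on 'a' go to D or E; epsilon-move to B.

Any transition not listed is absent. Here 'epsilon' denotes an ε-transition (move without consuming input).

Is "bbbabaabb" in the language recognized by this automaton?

Start in {S}.
Read 'b': S→∅; now ∅.
The set is empty and remains empty for the remaining 8 symbols.
The final set ∅ contains no accepting state.

No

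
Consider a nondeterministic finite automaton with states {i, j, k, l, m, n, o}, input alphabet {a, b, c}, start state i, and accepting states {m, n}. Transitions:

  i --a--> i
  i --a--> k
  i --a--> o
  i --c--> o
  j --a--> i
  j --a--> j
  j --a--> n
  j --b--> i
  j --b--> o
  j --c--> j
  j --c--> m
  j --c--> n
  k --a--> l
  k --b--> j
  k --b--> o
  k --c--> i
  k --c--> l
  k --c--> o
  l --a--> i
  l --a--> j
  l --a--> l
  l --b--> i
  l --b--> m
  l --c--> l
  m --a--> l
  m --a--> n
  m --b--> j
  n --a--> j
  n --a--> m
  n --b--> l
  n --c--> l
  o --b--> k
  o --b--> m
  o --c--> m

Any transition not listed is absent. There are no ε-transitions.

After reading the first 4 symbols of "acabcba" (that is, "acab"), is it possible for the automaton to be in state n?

Start in {i}.
Read 'a': i→{i, k, o}; now {i, k, o}.
Read 'c': i→{o}, k→{i, l, o}, o→{m}; now {i, l, m, o}.
Read 'a': i→{i, k, o}, l→{i, j, l}, m→{l, n}, o→∅; now {i, j, k, l, n, o}.
Read 'b': i→∅, j→{i, o}, k→{j, o}, l→{i, m}, n→{l}, o→{k, m}; now {i, j, k, l, m, o}.
State n is not in {i, j, k, l, m, o}.

No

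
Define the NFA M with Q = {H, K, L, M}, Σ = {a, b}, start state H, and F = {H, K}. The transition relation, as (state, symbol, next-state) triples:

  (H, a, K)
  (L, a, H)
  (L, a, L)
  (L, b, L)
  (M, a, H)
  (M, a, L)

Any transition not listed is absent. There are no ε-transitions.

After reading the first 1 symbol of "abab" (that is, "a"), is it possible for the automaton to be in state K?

Yes

Start in {H}.
Read 'a': {H} → {K}.
State K is in {K}.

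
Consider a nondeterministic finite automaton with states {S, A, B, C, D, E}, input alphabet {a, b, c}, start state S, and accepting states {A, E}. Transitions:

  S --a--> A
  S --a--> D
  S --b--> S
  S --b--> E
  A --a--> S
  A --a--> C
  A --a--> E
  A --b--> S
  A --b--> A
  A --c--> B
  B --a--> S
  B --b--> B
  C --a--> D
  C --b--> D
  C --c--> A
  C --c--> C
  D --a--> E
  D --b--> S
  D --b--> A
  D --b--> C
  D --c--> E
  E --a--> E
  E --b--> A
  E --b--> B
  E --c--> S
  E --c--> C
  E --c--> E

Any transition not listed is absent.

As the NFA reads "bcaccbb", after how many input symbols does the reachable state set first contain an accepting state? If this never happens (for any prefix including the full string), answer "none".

Start in {S}.
Read 'b': {S} → {S, E}.
None of the earlier sets intersect F, but {S, E} does.

1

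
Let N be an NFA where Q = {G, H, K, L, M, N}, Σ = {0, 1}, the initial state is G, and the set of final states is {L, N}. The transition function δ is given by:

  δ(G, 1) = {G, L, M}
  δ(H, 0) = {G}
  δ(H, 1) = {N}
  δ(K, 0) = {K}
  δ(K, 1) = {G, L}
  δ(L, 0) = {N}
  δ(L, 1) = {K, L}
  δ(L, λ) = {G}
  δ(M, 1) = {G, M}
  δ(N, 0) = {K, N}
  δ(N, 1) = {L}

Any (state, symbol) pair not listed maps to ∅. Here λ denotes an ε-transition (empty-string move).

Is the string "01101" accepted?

Start in {G}.
Read '0': G→∅; now ∅.
The set is empty and remains empty for the remaining 4 symbols.
The final set ∅ contains no accepting state.

No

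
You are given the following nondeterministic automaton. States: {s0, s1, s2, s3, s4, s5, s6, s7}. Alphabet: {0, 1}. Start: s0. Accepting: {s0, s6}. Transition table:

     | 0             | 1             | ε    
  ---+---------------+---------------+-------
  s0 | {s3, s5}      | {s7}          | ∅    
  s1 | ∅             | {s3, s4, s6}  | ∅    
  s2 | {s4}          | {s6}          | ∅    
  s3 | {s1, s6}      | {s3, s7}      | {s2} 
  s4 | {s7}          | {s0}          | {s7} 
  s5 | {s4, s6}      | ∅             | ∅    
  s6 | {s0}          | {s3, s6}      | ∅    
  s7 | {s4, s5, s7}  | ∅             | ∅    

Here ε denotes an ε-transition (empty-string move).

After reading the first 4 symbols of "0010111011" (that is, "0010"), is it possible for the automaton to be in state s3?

Yes

Start in {s0}.
Read '0': {s0} → {s2, s3, s5}.
Read '0': {s2, s3, s5} → {s1, s4, s6, s7}.
Read '1': {s1, s4, s6, s7} → {s0, s2, s3, s4, s6, s7}.
Read '0': {s0, s2, s3, s4, s6, s7} → {s0, s1, s2, s3, s4, s5, s6, s7}.
State s3 is in {s0, s1, s2, s3, s4, s5, s6, s7}.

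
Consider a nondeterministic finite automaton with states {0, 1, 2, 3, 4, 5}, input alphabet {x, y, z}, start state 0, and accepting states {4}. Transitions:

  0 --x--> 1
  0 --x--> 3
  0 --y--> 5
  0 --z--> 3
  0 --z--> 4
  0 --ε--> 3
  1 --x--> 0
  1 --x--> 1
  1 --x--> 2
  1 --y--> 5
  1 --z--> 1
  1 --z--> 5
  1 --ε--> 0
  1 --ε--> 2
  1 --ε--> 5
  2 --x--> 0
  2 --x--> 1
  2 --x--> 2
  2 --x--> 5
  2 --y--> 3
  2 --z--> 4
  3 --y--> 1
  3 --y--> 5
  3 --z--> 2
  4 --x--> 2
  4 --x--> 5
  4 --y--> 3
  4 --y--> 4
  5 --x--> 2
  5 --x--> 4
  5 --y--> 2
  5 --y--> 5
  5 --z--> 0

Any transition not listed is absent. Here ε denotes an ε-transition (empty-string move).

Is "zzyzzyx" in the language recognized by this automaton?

Start: ε-closure({0}) = {0, 3}.
Read 'z': 0→{3, 4}, 3→{2}; now {2, 3, 4}.
Read 'z': 2→{4}, 3→{2}, 4→∅; now {2, 4}.
Read 'y': 2→{3}, 4→{3, 4}; now {3, 4}.
Read 'z': 3→{2}, 4→∅; now {2}.
Read 'z': 2→{4}; now {4}.
Read 'y': 4→{3, 4}; now {3, 4}.
Read 'x': 3→∅, 4→{2, 5}; now {2, 5}.
The final set {2, 5} contains no accepting state.

No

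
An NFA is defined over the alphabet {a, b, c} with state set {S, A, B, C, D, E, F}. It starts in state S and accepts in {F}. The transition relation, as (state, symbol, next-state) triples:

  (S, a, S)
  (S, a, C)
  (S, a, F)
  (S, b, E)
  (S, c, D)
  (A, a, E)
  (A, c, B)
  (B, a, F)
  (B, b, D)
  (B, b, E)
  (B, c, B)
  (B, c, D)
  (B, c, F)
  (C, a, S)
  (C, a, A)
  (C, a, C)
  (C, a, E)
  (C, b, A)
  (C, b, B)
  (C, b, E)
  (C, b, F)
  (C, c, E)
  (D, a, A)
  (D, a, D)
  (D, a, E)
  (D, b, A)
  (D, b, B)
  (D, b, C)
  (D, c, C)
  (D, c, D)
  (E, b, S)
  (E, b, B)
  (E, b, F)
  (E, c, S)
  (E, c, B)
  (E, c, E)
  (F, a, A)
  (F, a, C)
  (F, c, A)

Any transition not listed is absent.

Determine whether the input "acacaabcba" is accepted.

Yes

Start in {S}.
Read 'a': {S} → {S, C, F}.
Read 'c': {S, C, F} → {A, D, E}.
Read 'a': {A, D, E} → {A, D, E}.
Read 'c': {A, D, E} → {S, B, C, D, E}.
Read 'a': {S, B, C, D, E} → {S, A, C, D, E, F}.
Read 'a': {S, A, C, D, E, F} → {S, A, C, D, E, F}.
Read 'b': {S, A, C, D, E, F} → {S, A, B, C, E, F}.
Read 'c': {S, A, B, C, E, F} → {S, A, B, D, E, F}.
Read 'b': {S, A, B, D, E, F} → {S, A, B, C, D, E, F}.
Read 'a': {S, A, B, C, D, E, F} → {S, A, C, D, E, F}.
The final set {S, A, C, D, E, F} contains the accepting state F.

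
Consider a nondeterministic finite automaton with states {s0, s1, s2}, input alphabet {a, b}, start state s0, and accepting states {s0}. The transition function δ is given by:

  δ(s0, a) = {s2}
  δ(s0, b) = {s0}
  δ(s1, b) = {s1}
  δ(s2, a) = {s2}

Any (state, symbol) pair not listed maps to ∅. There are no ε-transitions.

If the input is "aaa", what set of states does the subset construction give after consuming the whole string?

Start in {s0}.
Read 'a': s0→{s2}; now {s2}.
Read 'a': s2→{s2}; now {s2}.
Read 'a': s2→{s2}; now {s2}.

{s2}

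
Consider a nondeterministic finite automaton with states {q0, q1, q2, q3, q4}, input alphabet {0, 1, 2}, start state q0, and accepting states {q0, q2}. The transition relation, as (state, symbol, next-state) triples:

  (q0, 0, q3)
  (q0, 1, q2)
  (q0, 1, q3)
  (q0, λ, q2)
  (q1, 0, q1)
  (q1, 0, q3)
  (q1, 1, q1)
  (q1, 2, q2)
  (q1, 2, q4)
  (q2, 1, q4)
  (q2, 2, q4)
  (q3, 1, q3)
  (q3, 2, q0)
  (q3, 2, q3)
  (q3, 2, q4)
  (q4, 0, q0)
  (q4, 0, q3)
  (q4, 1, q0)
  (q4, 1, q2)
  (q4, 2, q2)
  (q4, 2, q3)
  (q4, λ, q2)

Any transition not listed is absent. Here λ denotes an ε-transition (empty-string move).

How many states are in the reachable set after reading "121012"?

Start: ε-closure({q0}) = {q0, q2}.
Read '1': q0→{q2, q3}, q2→{q4}; now {q2, q3, q4}.
Read '2': q2→{q4}, q3→{q0, q3, q4}, q4→{q2, q3}; now {q0, q2, q3, q4}.
Read '1': q0→{q2, q3}, q2→{q4}, q3→{q3}, q4→{q0, q2}; now {q0, q2, q3, q4}.
Read '0': q0→{q3}, q2→∅, q3→∅, q4→{q0, q3}; union {q0, q3}; ε-closure = {q0, q2, q3}.
Read '1': q0→{q2, q3}, q2→{q4}, q3→{q3}; now {q2, q3, q4}.
Read '2': q2→{q4}, q3→{q0, q3, q4}, q4→{q2, q3}; now {q0, q2, q3, q4}.
That set has 4 states.

4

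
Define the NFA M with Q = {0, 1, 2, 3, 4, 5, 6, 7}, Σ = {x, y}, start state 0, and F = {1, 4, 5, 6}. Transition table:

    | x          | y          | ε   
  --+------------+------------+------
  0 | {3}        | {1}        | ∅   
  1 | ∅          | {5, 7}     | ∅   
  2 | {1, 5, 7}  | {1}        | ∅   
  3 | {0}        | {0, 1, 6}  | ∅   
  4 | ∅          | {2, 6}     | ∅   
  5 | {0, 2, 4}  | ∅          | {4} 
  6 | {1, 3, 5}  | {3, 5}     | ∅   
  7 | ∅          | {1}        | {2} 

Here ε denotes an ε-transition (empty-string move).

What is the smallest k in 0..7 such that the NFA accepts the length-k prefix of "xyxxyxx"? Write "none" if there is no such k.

2

Start in {0}.
Read 'x': {0} → {3}.
Read 'y': {3} → {0, 1, 6}.
None of the earlier sets intersect F, but {0, 1, 6} does.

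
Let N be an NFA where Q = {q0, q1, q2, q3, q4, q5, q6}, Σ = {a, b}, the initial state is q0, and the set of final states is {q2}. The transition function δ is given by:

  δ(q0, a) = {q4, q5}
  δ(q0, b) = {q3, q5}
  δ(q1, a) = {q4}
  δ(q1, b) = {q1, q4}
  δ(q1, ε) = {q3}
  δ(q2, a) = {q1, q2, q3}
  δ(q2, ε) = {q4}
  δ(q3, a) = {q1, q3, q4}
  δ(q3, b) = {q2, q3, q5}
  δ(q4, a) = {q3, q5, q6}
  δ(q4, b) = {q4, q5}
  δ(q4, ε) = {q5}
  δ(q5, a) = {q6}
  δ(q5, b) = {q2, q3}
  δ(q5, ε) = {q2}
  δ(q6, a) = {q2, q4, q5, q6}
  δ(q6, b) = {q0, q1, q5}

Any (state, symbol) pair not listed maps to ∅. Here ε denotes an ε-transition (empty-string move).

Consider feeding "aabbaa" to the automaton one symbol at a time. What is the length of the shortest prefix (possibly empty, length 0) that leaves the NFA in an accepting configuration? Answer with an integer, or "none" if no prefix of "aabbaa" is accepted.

Start in {q0}.
Read 'a': {q0} → {q2, q4, q5}.
None of the earlier sets intersect F, but {q2, q4, q5} does.

1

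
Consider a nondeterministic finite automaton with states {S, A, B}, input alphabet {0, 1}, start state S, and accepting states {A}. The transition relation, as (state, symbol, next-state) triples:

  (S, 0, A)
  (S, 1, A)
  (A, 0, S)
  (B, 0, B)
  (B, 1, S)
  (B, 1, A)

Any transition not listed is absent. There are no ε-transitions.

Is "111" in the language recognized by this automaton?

Start in {S}.
Read '1': {S} → {A}.
Read '1': {A} → ∅.
The set is empty and remains empty for the remaining 1 symbol.
The final set ∅ contains no accepting state.

No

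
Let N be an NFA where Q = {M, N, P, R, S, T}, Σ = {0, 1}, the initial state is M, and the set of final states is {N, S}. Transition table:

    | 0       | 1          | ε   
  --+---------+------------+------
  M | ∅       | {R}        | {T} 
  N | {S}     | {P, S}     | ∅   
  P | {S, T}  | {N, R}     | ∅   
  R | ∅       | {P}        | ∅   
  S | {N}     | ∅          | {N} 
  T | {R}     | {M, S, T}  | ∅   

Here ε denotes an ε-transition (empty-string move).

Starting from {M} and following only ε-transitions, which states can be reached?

{M, T}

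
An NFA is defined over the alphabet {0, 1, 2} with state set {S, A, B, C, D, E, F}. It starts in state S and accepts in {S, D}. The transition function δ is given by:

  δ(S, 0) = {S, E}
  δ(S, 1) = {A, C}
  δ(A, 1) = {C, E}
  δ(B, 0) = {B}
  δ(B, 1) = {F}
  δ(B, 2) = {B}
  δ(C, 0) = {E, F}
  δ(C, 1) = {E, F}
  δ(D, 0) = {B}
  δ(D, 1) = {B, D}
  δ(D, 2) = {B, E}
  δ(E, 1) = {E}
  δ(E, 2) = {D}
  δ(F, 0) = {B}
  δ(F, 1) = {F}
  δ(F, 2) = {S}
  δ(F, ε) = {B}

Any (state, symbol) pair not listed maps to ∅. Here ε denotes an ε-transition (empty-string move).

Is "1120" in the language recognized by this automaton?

Yes

Start in {S}.
Read '1': S→{A, C}; now {A, C}.
Read '1': A→{C, E}, C→{E, F}; union {C, E, F}; ε-closure = {B, C, E, F}.
Read '2': B→{B}, C→∅, E→{D}, F→{S}; now {S, B, D}.
Read '0': S→{S, E}, B→{B}, D→{B}; now {S, B, E}.
The final set {S, B, E} contains the accepting state S.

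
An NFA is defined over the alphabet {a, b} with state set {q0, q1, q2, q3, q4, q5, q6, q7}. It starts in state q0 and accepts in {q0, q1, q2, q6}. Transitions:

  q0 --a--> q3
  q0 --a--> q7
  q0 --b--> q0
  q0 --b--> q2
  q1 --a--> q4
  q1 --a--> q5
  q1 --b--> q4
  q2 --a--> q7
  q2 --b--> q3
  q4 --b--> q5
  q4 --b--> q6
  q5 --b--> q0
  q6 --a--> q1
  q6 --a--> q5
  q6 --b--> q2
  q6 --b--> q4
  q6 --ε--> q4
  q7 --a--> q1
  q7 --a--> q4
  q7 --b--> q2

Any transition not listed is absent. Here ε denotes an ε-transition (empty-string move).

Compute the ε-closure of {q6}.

{q4, q6}

Begin with {q6}.
ε-move q6 → q4; add q4.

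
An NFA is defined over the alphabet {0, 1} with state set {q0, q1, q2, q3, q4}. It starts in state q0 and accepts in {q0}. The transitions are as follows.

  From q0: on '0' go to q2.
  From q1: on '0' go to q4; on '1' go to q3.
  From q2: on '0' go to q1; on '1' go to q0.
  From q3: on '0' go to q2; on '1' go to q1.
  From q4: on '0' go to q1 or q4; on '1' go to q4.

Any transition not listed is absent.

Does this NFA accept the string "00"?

No

Start in {q0}.
Read '0': {q0} → {q2}.
Read '0': {q2} → {q1}.
The final set {q1} contains no accepting state.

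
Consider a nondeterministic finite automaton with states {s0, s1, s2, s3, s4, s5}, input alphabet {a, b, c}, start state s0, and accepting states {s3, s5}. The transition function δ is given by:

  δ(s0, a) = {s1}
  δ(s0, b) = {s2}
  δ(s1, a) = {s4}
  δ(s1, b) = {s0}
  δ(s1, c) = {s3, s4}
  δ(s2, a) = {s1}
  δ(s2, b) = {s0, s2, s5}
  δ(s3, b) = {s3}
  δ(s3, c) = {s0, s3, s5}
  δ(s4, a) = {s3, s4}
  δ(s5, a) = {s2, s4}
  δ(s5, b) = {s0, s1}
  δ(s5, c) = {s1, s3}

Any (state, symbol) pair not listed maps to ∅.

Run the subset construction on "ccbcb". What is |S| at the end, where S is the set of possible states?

0

Start in {s0}.
Read 'c': s0→∅; now ∅.
The set is empty and remains empty for the remaining 4 symbols.
That set has 0 states.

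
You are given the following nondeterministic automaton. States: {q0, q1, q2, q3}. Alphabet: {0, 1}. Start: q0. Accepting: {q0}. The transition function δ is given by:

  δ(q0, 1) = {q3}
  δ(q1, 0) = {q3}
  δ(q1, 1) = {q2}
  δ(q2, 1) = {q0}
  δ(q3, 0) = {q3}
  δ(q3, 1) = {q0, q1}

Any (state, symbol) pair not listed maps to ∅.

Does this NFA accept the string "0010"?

No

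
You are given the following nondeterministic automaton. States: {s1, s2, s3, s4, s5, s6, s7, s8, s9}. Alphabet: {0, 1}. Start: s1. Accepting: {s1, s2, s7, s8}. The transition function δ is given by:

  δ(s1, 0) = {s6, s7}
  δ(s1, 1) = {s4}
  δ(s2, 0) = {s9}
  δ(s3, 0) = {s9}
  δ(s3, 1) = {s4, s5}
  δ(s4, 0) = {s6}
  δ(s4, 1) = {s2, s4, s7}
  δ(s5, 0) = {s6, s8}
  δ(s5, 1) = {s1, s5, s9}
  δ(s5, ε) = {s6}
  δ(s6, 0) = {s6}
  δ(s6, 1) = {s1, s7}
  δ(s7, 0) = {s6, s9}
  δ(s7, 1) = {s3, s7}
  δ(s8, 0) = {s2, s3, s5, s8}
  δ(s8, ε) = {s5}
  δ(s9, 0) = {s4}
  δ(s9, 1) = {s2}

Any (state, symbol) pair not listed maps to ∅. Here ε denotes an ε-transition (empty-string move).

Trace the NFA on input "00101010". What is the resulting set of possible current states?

Start in {s1}.
Read '0': {s1} → {s6, s7}.
Read '0': {s6, s7} → {s6, s9}.
Read '1': {s6, s9} → {s1, s2, s7}.
Read '0': {s1, s2, s7} → {s6, s7, s9}.
Read '1': {s6, s7, s9} → {s1, s2, s3, s7}.
Read '0': {s1, s2, s3, s7} → {s6, s7, s9}.
Read '1': {s6, s7, s9} → {s1, s2, s3, s7}.
Read '0': {s1, s2, s3, s7} → {s6, s7, s9}.

{s6, s7, s9}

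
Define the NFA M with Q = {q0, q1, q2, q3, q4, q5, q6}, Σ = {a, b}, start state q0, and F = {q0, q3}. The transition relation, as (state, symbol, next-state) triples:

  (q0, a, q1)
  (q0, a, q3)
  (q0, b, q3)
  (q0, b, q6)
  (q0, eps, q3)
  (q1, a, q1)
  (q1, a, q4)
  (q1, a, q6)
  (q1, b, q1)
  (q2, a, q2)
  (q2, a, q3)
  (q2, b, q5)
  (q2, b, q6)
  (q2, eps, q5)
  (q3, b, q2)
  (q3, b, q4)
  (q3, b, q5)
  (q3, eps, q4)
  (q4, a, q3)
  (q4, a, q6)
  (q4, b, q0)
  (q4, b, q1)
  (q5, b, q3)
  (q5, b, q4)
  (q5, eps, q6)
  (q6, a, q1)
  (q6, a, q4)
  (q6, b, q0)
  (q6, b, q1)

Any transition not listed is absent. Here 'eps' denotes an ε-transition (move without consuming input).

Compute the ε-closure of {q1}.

{q1}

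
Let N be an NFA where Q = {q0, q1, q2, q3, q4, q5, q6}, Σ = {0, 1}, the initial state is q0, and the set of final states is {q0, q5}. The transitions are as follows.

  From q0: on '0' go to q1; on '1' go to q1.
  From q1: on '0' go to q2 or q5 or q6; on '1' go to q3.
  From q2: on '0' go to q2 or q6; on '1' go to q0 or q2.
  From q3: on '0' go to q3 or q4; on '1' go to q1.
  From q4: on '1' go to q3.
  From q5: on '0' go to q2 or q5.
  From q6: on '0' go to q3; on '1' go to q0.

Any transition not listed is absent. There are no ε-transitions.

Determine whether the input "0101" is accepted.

Start in {q0}.
Read '0': q0→{q1}; now {q1}.
Read '1': q1→{q3}; now {q3}.
Read '0': q3→{q3, q4}; now {q3, q4}.
Read '1': q3→{q1}, q4→{q3}; now {q1, q3}.
The final set {q1, q3} contains no accepting state.

No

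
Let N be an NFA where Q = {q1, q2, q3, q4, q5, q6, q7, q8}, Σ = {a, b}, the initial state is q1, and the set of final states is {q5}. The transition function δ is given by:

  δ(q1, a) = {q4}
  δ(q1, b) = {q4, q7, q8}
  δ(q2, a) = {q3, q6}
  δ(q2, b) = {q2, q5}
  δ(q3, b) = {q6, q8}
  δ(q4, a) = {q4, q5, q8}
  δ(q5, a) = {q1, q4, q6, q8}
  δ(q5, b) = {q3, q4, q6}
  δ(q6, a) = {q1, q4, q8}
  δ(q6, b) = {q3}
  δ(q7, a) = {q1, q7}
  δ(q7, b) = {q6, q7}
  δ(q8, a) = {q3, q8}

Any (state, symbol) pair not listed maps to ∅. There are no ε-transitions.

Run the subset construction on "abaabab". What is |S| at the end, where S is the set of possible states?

0

Start in {q1}.
Read 'a': q1→{q4}; now {q4}.
Read 'b': q4→∅; now ∅.
The set is empty and remains empty for the remaining 5 symbols.
That set has 0 states.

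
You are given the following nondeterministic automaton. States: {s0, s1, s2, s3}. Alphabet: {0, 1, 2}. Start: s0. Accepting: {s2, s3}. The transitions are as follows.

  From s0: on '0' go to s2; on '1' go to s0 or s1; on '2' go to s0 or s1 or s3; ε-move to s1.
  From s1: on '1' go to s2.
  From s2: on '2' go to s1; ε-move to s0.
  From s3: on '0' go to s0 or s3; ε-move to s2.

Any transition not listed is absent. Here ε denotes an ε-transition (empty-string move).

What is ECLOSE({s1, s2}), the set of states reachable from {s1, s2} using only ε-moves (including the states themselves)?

Begin with {s1, s2}.
ε-move s2 → s0; add s0.

{s0, s1, s2}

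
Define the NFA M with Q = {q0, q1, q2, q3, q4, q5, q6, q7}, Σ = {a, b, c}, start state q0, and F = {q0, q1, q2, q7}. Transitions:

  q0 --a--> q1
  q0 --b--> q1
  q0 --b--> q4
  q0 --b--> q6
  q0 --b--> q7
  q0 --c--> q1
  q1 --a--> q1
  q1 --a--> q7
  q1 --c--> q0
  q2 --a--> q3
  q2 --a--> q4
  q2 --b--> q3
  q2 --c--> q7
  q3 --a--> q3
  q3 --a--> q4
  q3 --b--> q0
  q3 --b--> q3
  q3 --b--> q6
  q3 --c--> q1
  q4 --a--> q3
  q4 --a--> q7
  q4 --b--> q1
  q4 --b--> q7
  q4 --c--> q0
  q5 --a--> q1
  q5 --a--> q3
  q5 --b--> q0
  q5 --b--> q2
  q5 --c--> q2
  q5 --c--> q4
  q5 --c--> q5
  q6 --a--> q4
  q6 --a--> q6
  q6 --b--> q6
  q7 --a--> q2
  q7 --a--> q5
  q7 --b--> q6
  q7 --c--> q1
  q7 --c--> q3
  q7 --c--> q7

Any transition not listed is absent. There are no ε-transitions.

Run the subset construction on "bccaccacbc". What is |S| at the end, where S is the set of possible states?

4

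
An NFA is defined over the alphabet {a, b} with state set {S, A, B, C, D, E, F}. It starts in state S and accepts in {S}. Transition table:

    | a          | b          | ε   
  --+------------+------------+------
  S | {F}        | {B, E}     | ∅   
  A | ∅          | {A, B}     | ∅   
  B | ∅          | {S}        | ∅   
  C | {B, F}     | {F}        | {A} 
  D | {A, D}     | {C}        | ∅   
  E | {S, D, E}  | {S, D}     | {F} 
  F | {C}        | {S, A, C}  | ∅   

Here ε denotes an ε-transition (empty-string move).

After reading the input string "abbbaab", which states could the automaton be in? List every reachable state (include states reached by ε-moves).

{A, B, C, F}

Start in {S}.
Read 'a': S→{F}; now {F}.
Read 'b': F→{S, A, C}; now {S, A, C}.
Read 'b': S→{B, E}, A→{A, B}, C→{F}; now {A, B, E, F}.
Read 'b': A→{A, B}, B→{S}, E→{S, D}, F→{S, A, C}; now {S, A, B, C, D}.
Read 'a': S→{F}, A→∅, B→∅, C→{B, F}, D→{A, D}; now {A, B, D, F}.
Read 'a': A→∅, B→∅, D→{A, D}, F→{C}; now {A, C, D}.
Read 'b': A→{A, B}, C→{F}, D→{C}; now {A, B, C, F}.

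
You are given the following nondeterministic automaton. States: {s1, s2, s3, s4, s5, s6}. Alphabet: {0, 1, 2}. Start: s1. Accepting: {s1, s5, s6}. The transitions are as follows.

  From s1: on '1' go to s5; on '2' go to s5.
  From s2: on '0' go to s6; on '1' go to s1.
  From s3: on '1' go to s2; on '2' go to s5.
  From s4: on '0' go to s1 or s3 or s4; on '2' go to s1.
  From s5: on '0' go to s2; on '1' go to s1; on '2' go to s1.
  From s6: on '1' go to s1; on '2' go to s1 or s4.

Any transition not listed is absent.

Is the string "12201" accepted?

Yes

Start in {s1}.
Read '1': s1→{s5}; now {s5}.
Read '2': s5→{s1}; now {s1}.
Read '2': s1→{s5}; now {s5}.
Read '0': s5→{s2}; now {s2}.
Read '1': s2→{s1}; now {s1}.
The final set {s1} contains the accepting state s1.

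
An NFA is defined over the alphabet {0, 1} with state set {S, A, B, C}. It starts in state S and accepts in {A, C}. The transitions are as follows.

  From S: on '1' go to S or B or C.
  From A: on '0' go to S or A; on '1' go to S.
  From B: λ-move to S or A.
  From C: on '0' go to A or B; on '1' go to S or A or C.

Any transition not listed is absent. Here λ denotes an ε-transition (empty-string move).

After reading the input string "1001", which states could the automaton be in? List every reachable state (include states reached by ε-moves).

Start in {S}.
Read '1': S→{S, B, C}; union {S, B, C}; ε-closure = {S, A, B, C}.
Read '0': S→∅, A→{S, A}, B→∅, C→{A, B}; now {S, A, B}.
Read '0': S→∅, A→{S, A}, B→∅; now {S, A}.
Read '1': S→{S, B, C}, A→{S}; union {S, B, C}; ε-closure = {S, A, B, C}.

{S, A, B, C}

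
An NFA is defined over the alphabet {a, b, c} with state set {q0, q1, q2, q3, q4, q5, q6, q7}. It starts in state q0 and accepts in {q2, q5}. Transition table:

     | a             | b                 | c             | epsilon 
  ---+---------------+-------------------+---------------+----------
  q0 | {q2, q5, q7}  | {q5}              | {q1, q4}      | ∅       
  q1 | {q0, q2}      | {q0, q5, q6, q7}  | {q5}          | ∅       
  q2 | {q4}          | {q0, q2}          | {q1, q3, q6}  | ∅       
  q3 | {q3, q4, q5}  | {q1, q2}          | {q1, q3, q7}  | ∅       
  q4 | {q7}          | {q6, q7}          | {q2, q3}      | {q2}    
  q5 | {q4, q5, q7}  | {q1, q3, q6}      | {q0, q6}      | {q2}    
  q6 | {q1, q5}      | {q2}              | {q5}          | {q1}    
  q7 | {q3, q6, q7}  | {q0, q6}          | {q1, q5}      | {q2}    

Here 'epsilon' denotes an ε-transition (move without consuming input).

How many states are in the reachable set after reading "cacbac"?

8

Start in {q0}.
Read 'c': q0→{q1, q4}; union {q1, q4}; ε-closure = {q1, q2, q4}.
Read 'a': q1→{q0, q2}, q2→{q4}, q4→{q7}; now {q0, q2, q4, q7}.
Read 'c': q0→{q1, q4}, q2→{q1, q3, q6}, q4→{q2, q3}, q7→{q1, q5}; now {q1, q2, q3, q4, q5, q6}.
Read 'b': q1→{q0, q5, q6, q7}, q2→{q0, q2}, q3→{q1, q2}, q4→{q6, q7}, q5→{q1, q3, q6}, q6→{q2}; now {q0, q1, q2, q3, q5, q6, q7}.
Read 'a': q0→{q2, q5, q7}, q1→{q0, q2}, q2→{q4}, q3→{q3, q4, q5}, q5→{q4, q5, q7}, q6→{q1, q5}, q7→{q3, q6, q7}; now {q0, q1, q2, q3, q4, q5, q6, q7}.
Read 'c': q0→{q1, q4}, q1→{q5}, q2→{q1, q3, q6}, q3→{q1, q3, q7}, q4→{q2, q3}, q5→{q0, q6}, q6→{q5}, q7→{q1, q5}; now {q0, q1, q2, q3, q4, q5, q6, q7}.
That set has 8 states.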